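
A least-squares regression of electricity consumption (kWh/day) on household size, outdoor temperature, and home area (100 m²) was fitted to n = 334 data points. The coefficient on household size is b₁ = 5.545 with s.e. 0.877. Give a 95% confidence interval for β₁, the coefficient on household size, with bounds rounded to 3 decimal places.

(3.820, 7.270)

df = n − k − 1 = 334 − 3 − 1 = 330.
t* = t_{0.025, 330} = 1.967179.
Margin = t* × SE = 1.967179 × 0.877 = 1.72522.
CI: 5.545 ± 1.72522 → (3.820, 7.270).
With 95% confidence, each one-unit increase in household size is associated with a change of between 3.820 and 7.270 kWh/day in electricity consumption, holding the other predictors fixed.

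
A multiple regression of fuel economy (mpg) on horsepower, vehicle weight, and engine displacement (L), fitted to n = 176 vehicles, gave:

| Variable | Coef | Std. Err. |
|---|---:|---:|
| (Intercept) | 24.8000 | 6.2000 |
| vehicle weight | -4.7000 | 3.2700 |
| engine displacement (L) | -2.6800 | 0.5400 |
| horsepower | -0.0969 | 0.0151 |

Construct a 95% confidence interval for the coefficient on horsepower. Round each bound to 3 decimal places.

(-0.127, -0.067)

Read off: b = -0.0969, SE = 0.0151 for horsepower.
df = n − k − 1 = 176 − 3 − 1 = 172.
t* = t_{0.025, 172} = 1.973852.
Margin = t* × SE = 1.973852 × 0.0151 = 0.02981.
CI: -0.0969 ± 0.02981 → (-0.127, -0.067).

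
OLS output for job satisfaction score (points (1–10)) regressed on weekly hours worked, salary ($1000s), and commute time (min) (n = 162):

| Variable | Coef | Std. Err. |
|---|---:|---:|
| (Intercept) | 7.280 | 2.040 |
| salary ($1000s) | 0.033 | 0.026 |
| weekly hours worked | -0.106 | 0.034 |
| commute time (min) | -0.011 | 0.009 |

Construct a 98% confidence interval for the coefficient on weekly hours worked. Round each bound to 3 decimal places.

Read off: b = -0.106, SE = 0.034 for weekly hours worked.
df = n − k − 1 = 162 − 3 − 1 = 158.
t* = t_{0.01, 158} = 2.35018.
Margin = t* × SE = 2.35018 × 0.034 = 0.07991.
CI: -0.106 ± 0.07991 → (-0.186, -0.026).

(-0.186, -0.026)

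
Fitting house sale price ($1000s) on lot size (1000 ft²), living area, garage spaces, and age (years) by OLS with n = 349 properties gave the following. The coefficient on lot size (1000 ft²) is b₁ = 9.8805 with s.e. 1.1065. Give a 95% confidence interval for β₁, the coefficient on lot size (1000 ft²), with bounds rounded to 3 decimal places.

df = n − k − 1 = 349 − 4 − 1 = 344.
t* = t_{0.025, 344} = 1.966884.
Margin = t* × SE = 1.966884 × 1.1065 = 2.17636.
CI: 9.8805 ± 2.17636 → (7.704, 12.057).
With 95% confidence, each one-unit increase in lot size (1000 ft²) is associated with a change of between 7.704 and 12.057 $1000s in house sale price, holding the other predictors fixed.

(7.704, 12.057)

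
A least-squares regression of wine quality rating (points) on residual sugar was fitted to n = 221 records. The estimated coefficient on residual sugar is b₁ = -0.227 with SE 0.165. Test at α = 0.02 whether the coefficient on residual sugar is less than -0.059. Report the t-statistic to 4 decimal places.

H₀: β₁ = -0.059 vs H₁: β₁ < -0.059.
t = (b₁ − β₁⁰)/SE = (-0.227 − (-0.059)) / 0.165 = -1.0182.
df = n − 2 = 221 − 2 = 219.
One-sided p ≈ 0.1549, which is ≥ 0.02, so fail to reject H₀.
The data do not give significant evidence that the true slope on residual sugar is below -0.059 points per unit.

t = -1.0182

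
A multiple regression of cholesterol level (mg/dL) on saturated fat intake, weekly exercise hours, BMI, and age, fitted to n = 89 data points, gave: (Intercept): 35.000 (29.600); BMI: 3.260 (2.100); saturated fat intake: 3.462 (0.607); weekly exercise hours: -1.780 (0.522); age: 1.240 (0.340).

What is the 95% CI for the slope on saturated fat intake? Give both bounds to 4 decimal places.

Read off: b = 3.462, SE = 0.607 for saturated fat intake.
df = n − k − 1 = 89 − 4 − 1 = 84.
t* = t_{0.025, 84} = 1.98861.
Margin = t* × SE = 1.98861 × 0.607 = 1.207086.
CI: 3.462 ± 1.207086 → (2.2549, 4.6691).

(2.2549, 4.6691)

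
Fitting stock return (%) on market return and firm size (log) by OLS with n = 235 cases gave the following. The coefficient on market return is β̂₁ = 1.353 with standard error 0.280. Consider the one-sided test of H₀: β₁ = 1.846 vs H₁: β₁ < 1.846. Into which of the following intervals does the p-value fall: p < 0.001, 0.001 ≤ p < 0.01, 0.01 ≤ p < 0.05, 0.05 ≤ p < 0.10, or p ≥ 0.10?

t = (1.353 − 1.846) / 0.280 = -1.761.
df = n − k − 1 = 235 − 2 − 1 = 232.
One-sided p = P(T_{232} < t) ≈ 0.0398.
So 0.01 ≤ p < 0.05.

0.01 ≤ p < 0.05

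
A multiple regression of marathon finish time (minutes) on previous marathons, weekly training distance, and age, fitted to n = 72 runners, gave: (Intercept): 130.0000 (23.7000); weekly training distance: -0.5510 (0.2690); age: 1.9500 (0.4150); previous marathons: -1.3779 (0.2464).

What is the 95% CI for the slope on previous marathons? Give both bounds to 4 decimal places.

Read off: b = -1.3779, SE = 0.2464 for previous marathons.
df = n − k − 1 = 72 − 3 − 1 = 68.
t* = t_{0.025, 68} = 1.995469.
Margin = t* × SE = 1.995469 × 0.2464 = 0.491684.
CI: -1.3779 ± 0.491684 → (-1.8696, -0.8862).

(-1.8696, -0.8862)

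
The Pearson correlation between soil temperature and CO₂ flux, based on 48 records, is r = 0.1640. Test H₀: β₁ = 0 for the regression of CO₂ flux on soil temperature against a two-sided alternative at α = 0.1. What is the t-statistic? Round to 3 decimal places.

t = 1.128

t = r·√(n − 2)/√(1 − r²) = 0.1640·√46/√0.973104 = 1.128.
df = n − 2 = 46.
Two-sided p ≈ 0.2653, which is ≥ 0.1, so fail to reject H₀.
The data do not give significant evidence of a linear association between soil temperature and CO₂ flux.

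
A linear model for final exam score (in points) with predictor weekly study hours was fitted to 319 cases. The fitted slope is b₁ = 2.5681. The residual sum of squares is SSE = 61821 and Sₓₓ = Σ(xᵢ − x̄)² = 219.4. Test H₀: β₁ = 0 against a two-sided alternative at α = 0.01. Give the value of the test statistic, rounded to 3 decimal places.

MSE = SSE/(n − 2) = 61821/317 = 195.019.
SE(b₁) = √(MSE/Sₓₓ) = √(195.019/219.4) = 0.942801.
t = 2.5681 / 0.942801 = 2.724.
df = n − 2 = 317.
Two-sided p ≈ 0.0068, which is < 0.01, so reject H₀.
There is evidence that weekly study hours is associated with final exam score.

t = 2.724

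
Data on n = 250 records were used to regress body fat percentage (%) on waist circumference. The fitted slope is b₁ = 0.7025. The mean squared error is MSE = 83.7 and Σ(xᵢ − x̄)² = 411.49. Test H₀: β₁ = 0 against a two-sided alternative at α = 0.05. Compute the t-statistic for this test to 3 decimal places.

t = 1.558

SE(b₁) = √(MSE/Sₓₓ) = √(83.7/411.49) = 0.451007.
t = 0.7025 / 0.451007 = 1.558.
df = n − 2 = 248.
Two-sided p ≈ 0.1206, which is ≥ 0.05, so fail to reject H₀.
The data do not give significant evidence of an association between waist circumference and body fat percentage.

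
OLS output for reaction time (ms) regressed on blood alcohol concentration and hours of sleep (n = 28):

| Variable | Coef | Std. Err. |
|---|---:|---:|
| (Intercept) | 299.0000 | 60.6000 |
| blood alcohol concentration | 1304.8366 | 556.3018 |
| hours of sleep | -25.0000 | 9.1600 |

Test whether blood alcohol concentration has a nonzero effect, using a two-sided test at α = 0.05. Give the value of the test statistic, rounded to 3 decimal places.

t = 2.346

Read off: b = 1304.8366, SE = 556.3018 for blood alcohol concentration.
H₀: β₁ = 0 vs H₁: β₁ ≠ 0.
t = 1304.8366 / 556.3018 = 2.346.
df = n − k − 1 = 28 − 2 − 1 = 25.
Two-sided p ≈ 0.0272, which is < 0.05, so reject H₀.
There is evidence that blood alcohol concentration is associated with reaction time, holding the other predictors fixed.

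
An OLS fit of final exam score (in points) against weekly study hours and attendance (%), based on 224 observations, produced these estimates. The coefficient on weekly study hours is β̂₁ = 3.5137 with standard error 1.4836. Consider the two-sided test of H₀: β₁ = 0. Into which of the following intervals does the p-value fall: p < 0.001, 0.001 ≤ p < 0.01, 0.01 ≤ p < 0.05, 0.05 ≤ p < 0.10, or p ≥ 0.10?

t = 3.5137 / 1.4836 = 2.368.
df = n − k − 1 = 224 − 2 − 1 = 221.
Two-sided p = 2·P(T_{221} > |t|) ≈ 0.0187.
So 0.01 ≤ p < 0.05.

0.01 ≤ p < 0.05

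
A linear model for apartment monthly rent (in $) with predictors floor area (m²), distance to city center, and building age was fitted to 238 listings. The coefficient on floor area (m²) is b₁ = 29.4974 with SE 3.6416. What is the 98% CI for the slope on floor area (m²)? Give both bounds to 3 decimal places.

(20.967, 38.027)

df = n − k − 1 = 238 − 3 − 1 = 234.
t* = t_{0.01, 234} = 2.342389.
Margin = t* × SE = 2.342389 × 3.6416 = 8.53004.
CI: 29.4974 ± 8.53004 → (20.967, 38.027).
With 98% confidence, each one-unit increase in floor area (m²) is associated with a change of between 20.967 and 38.027 $ in apartment monthly rent, holding the other predictors fixed.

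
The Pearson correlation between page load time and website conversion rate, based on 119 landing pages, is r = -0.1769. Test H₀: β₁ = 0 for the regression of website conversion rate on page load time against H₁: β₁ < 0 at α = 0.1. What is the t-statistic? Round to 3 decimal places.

t = r·√(n − 2)/√(1 − r²) = -0.1769·√117/√0.968706 = -1.944.
df = n − 2 = 117.
One-sided p ≈ 0.0271, which is < 0.1, so reject H₀.
There is evidence of a linear association between page load time and website conversion rate.

t = -1.944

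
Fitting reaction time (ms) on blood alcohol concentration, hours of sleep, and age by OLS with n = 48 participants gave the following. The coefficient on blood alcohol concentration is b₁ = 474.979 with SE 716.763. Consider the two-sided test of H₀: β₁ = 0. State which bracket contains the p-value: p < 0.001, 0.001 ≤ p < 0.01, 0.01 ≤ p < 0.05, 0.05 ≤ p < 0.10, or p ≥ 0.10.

t = 474.979 / 716.763 = 0.663.
df = n − k − 1 = 48 − 3 − 1 = 44.
Two-sided p = 2·P(T_{44} > |t|) ≈ 0.5110.
So p ≥ 0.10.

p ≥ 0.10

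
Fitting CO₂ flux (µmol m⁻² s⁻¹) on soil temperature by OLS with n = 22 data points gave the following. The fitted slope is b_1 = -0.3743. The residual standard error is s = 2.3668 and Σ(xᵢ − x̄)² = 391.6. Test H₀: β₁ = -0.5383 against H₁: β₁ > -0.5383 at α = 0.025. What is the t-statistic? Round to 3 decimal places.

SE(b_1) = s/√Sₓₓ = 2.3668/√391.6 = 0.119602.
t = (-0.3743 − (-0.5383)) / 0.119602 = 1.371.
df = n − 2 = 20.
One-sided p ≈ 0.0928, which is ≥ 0.025, so fail to reject H₀.
The data do not give significant evidence that the true slope on soil temperature exceeds -0.5383 µmol m⁻² s⁻¹ per unit.

t = 1.371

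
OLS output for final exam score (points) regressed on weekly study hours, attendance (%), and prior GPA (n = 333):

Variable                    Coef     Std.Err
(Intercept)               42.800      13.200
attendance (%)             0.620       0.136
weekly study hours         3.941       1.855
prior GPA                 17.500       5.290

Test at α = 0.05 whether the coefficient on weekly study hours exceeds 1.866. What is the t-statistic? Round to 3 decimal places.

Read off: b = 3.941, SE = 1.855 for weekly study hours.
H₀: β₁ = 1.866 vs H₁: β₁ > 1.866.
t = (3.941 − 1.866) / 1.855 = 1.119.
df = n − k − 1 = 333 − 3 − 1 = 329.
One-sided p ≈ 0.1321, which is ≥ 0.05, so fail to reject H₀.
The data do not give significant evidence that the true slope on weekly study hours exceeds 1.866 points per unit, holding the other predictors fixed.

t = 1.119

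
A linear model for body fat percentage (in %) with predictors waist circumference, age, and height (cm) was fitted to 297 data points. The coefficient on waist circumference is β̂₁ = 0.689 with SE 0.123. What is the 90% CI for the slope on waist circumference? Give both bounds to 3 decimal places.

(0.486, 0.892)

df = n − k − 1 = 297 − 3 − 1 = 293.
t* = t_{0.05, 293} = 1.650071.
Margin = t* × SE = 1.650071 × 0.123 = 0.20296.
CI: 0.689 ± 0.20296 → (0.486, 0.892).
With 90% confidence, each one-unit increase in waist circumference is associated with a change of between 0.486 and 0.892 % in body fat percentage, holding the other predictors fixed.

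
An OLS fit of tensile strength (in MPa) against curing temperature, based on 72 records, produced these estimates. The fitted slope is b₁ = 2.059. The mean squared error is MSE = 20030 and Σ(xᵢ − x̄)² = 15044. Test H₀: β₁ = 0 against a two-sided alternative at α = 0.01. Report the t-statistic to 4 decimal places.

t = 1.7844

SE(b₁) = √(MSE/Sₓₓ) = √(20030/15044) = 1.15388.
t = 2.059 / 1.15388 = 1.7844.
df = n − 2 = 70.
Two-sided p ≈ 0.0787, which is ≥ 0.01, so fail to reject H₀.
The data do not give significant evidence of an association between curing temperature and tensile strength.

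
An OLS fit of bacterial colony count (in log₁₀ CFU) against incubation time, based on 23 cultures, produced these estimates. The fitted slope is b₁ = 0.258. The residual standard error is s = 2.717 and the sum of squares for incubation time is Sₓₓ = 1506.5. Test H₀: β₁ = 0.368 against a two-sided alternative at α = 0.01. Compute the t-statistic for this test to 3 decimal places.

SE(b₁) = s/√Sₓₓ = 2.717/√1506.5 = 0.0700011.
t = (0.258 − 0.368) / 0.0700011 = -1.571.
df = n − 2 = 21.
Two-sided p ≈ 0.1310, which is ≥ 0.01, so fail to reject H₀.
The data are consistent with a true slope of 0.368 log₁₀ CFU per unit of incubation time.

t = -1.571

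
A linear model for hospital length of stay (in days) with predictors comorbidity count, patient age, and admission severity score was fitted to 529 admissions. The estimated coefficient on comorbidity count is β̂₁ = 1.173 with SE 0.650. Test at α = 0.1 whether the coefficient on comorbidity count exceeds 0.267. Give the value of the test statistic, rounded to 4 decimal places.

H₀: β₁ = 0.267 vs H₁: β₁ > 0.267.
t = (β̂₁ − β₁⁰)/SE = (1.173 − 0.267) / 0.650 = 1.3938.
df = n − k − 1 = 529 − 3 − 1 = 525.
One-sided p ≈ 0.0820, which is < 0.1, so reject H₀.
There is evidence that the true slope on comorbidity count exceeds 0.267 days per unit, holding the other predictors fixed.

t = 1.3938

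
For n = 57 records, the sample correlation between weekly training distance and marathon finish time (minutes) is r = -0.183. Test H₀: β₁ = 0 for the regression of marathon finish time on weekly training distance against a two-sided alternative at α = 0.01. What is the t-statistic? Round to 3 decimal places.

t = r·√(n − 2)/√(1 − r²) = -0.183·√55/√0.966511 = -1.380.
df = n − 2 = 55.
Two-sided p ≈ 0.1730, which is ≥ 0.01, so fail to reject H₀.
The data do not give significant evidence of a linear association between weekly training distance and marathon finish time.

t = -1.380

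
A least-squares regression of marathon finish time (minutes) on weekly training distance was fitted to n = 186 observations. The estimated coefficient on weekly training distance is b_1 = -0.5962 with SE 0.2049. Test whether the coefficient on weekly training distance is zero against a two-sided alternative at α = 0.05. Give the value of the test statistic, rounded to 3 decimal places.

t = -2.910

H₀: β₁ = 0 vs H₁: β₁ ≠ 0.
t = (b_1 − β₁⁰)/SE = -0.5962 / 0.2049 = -2.910.
df = n − 2 = 186 − 2 = 184.
Two-sided p ≈ 0.0041, which is < 0.05, so reject H₀.
There is evidence that weekly training distance is associated with marathon finish time.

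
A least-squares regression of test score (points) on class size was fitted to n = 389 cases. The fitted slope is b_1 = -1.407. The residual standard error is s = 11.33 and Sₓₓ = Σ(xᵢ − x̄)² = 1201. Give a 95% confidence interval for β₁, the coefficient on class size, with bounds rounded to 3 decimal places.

(-2.050, -0.764)

SE(b_1) = s/√Sₓₓ = 11.33/√1201 = 0.326933.
df = n − 2 = 387.
t* = t_{0.025, 387} = 1.966113.
Margin = t* × SE = 1.966113 × 0.326933 = 0.64279.
CI: -1.407 ± 0.64279 → (-2.050, -0.764).
With 95% confidence, each one-unit increase in class size is associated with a change of between -2.050 and -0.764 points in test score.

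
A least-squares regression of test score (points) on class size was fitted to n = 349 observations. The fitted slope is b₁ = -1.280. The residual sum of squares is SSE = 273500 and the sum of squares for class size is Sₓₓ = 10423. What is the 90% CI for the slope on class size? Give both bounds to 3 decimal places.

(-1.734, -0.826)

MSE = SSE/(n − 2) = 273500/347 = 788.184.
SE(b₁) = √(MSE/Sₓₓ) = √(788.184/10423) = 0.27499.
df = n − 2 = 347.
t* = t_{0.05, 347} = 1.649257.
Margin = t* × SE = 1.649257 × 0.27499 = 0.45353.
CI: -1.280 ± 0.45353 → (-1.734, -0.826).
With 90% confidence, each one-unit increase in class size is associated with a change of between -1.734 and -0.826 points in test score.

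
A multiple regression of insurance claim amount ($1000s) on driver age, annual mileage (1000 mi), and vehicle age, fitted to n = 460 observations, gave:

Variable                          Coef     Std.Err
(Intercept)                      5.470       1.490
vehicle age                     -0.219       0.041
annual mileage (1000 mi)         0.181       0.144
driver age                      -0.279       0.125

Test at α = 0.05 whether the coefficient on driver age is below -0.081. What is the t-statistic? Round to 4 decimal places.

Read off: b = -0.279, SE = 0.125 for driver age.
H₀: β₁ = -0.081 vs H₁: β₁ < -0.081.
t = (-0.279 − (-0.081)) / 0.125 = -1.5840.
df = n − k − 1 = 460 − 3 − 1 = 456.
One-sided p ≈ 0.0569, which is ≥ 0.05, so fail to reject H₀.
The data do not give significant evidence that the true slope on driver age is below -0.081 $1000s per unit, holding the other predictors fixed.

t = -1.5840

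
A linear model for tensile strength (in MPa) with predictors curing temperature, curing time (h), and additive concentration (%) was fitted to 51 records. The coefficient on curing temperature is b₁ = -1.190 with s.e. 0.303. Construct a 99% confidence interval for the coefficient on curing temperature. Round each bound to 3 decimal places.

df = n − k − 1 = 51 − 3 − 1 = 47.
t* = t_{0.005, 47} = 2.684556.
Margin = t* × SE = 2.684556 × 0.303 = 0.81342.
CI: -1.190 ± 0.81342 → (-2.003, -0.377).
With 99% confidence, each one-unit increase in curing temperature is associated with a change of between -2.003 and -0.377 MPa in tensile strength, holding the other predictors fixed.

(-2.003, -0.377)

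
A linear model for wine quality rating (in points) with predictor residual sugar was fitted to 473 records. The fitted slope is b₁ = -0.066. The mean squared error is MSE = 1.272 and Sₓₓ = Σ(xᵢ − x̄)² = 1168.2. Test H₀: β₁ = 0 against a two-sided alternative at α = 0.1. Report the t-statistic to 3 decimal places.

SE(b₁) = √(MSE/Sₓₓ) = √(1.272/1168.2) = 0.0329978.
t = -0.066 / 0.0329978 = -2.000.
df = n − 2 = 471.
Two-sided p ≈ 0.0461, which is < 0.1, so reject H₀.
There is evidence that residual sugar is associated with wine quality rating.

t = -2.000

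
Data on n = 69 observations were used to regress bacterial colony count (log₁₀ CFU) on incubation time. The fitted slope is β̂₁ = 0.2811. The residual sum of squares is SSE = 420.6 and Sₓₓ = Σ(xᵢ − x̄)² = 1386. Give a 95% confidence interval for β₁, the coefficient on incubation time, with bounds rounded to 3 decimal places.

(0.147, 0.415)

MSE = SSE/(n − 2) = 420.6/67 = 6.27761.
SE(β̂₁) = √(MSE/Sₓₓ) = √(6.27761/1386) = 0.0673001.
df = n − 2 = 67.
t* = t_{0.025, 67} = 1.996008.
Margin = t* × SE = 1.996008 × 0.0673001 = 0.13433.
CI: 0.2811 ± 0.13433 → (0.147, 0.415).
With 95% confidence, each one-unit increase in incubation time is associated with a change of between 0.147 and 0.415 log₁₀ CFU in bacterial colony count.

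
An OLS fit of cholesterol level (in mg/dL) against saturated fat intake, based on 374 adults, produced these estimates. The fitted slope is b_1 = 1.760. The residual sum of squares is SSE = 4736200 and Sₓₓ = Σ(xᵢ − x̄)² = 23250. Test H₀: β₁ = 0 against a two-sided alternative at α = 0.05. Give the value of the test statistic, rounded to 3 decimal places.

t = 2.378

MSE = SSE/(n − 2) = 4736200/372 = 12731.7.
SE(b_1) = √(MSE/Sₓₓ) = √(12731.7/23250) = 0.740001.
t = 1.760 / 0.740001 = 2.378.
df = n − 2 = 372.
Two-sided p ≈ 0.0179, which is < 0.05, so reject H₀.
There is evidence that saturated fat intake is associated with cholesterol level.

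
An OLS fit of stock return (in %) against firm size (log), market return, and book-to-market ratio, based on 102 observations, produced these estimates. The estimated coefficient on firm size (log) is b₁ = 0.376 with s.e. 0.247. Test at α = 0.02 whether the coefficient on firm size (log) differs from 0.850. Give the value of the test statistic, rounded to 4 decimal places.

H₀: β₁ = 0.850 vs H₁: β₁ ≠ 0.850.
t = (b₁ − β₁⁰)/SE = (0.376 − 0.850) / 0.247 = -1.9190.
df = n − k − 1 = 102 − 3 − 1 = 98.
Two-sided p ≈ 0.0579, which is ≥ 0.02, so fail to reject H₀.
The data are consistent with a true slope of 0.850 % per unit of firm size (log), holding the other predictors fixed.

t = -1.9190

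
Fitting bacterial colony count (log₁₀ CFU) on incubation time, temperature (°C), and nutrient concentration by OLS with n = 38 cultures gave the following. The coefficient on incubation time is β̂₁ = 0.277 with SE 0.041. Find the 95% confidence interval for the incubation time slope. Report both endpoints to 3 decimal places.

(0.194, 0.360)

df = n − k − 1 = 38 − 3 − 1 = 34.
t* = t_{0.025, 34} = 2.032245.
Margin = t* × SE = 2.032245 × 0.041 = 0.08332.
CI: 0.277 ± 0.08332 → (0.194, 0.360).
With 95% confidence, each one-unit increase in incubation time is associated with a change of between 0.194 and 0.360 log₁₀ CFU in bacterial colony count, holding the other predictors fixed.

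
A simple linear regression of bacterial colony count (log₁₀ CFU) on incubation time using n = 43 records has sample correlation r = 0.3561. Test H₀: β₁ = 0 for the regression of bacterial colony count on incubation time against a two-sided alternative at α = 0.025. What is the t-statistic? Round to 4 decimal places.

t = 2.4401

t = r·√(n − 2)/√(1 − r²) = 0.3561·√41/√0.873193 = 2.4401.
df = n − 2 = 41.
Two-sided p ≈ 0.0191, which is < 0.025, so reject H₀.
There is evidence of a linear association between incubation time and bacterial colony count.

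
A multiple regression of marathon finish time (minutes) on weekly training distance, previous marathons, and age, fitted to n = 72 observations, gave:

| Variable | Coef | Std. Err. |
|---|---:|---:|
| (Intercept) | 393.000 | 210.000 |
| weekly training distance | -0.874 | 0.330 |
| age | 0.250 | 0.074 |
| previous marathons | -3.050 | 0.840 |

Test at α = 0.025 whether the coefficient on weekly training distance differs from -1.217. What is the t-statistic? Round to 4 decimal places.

Read off: b = -0.874, SE = 0.330 for weekly training distance.
H₀: β₁ = -1.217 vs H₁: β₁ ≠ -1.217.
t = (-0.874 − (-1.217)) / 0.330 = 1.0394.
df = n − k − 1 = 72 − 3 − 1 = 68.
Two-sided p ≈ 0.3023, which is ≥ 0.025, so fail to reject H₀.
The data are consistent with a true slope of -1.217 minutes per unit of weekly training distance, holding the other predictors fixed.

t = 1.0394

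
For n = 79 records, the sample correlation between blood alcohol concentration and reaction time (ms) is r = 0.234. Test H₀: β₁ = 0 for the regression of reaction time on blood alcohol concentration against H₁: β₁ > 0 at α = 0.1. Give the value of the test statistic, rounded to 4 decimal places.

t = r·√(n − 2)/√(1 − r²) = 0.234·√77/√0.945244 = 2.1120.
df = n − 2 = 77.
One-sided p ≈ 0.0190, which is < 0.1, so reject H₀.
There is evidence of a linear association between blood alcohol concentration and reaction time.

t = 2.1120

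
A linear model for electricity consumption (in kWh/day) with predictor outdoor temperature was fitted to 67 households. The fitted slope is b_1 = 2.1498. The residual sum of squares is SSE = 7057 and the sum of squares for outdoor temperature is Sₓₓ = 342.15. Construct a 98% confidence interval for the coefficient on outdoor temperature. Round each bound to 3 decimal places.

(0.806, 3.493)

MSE = SSE/(n − 2) = 7057/65 = 108.569.
SE(b_1) = √(MSE/Sₓₓ) = √(108.569/342.15) = 0.563307.
df = n − 2 = 65.
t* = t_{0.01, 65} = 2.385097.
Margin = t* × SE = 2.385097 × 0.563307 = 1.34354.
CI: 2.1498 ± 1.34354 → (0.806, 3.493).
With 98% confidence, each one-unit increase in outdoor temperature is associated with a change of between 0.806 and 3.493 kWh/day in electricity consumption.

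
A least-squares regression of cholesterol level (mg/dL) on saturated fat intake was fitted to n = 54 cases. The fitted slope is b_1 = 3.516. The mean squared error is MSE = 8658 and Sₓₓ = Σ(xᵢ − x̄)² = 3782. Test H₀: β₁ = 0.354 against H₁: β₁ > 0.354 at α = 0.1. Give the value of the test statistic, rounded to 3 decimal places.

SE(b_1) = √(MSE/Sₓₓ) = √(8658/3782) = 1.51303.
t = (3.516 − 0.354) / 1.51303 = 2.090.
df = n − 2 = 52.
One-sided p ≈ 0.0208, which is < 0.1, so reject H₀.
There is evidence that the true slope on saturated fat intake exceeds 0.354 mg/dL per unit.

t = 2.090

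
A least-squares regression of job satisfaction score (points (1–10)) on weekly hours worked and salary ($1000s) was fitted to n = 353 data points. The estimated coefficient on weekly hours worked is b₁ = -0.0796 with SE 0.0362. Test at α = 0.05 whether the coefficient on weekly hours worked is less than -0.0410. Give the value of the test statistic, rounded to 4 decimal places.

t = -1.0663

H₀: β₁ = -0.0410 vs H₁: β₁ < -0.0410.
t = (b₁ − β₁⁰)/SE = (-0.0796 − (-0.0410)) / 0.0362 = -1.0663.
df = n − k − 1 = 353 − 2 − 1 = 350.
One-sided p ≈ 0.1435, which is ≥ 0.05, so fail to reject H₀.
The data do not give significant evidence that the true slope on weekly hours worked is below -0.0410 points (1–10) per unit, holding the other predictors fixed.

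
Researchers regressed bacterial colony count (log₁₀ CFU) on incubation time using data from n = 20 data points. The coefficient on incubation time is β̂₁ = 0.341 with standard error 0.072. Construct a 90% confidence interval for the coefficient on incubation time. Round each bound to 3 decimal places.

df = n − 2 = 20 − 2 = 18.
t* = t_{0.05, 18} = 1.734064.
Margin = t* × SE = 1.734064 × 0.072 = 0.12485.
CI: 0.341 ± 0.12485 → (0.216, 0.466).
With 90% confidence, each one-unit increase in incubation time is associated with a change of between 0.216 and 0.466 log₁₀ CFU in bacterial colony count.

(0.216, 0.466)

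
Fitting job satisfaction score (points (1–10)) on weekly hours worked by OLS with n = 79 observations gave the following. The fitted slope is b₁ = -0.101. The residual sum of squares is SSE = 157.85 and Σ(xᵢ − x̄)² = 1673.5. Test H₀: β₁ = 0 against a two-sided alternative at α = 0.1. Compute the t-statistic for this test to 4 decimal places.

t = -2.8857

MSE = SSE/(n − 2) = 157.85/77 = 2.05.
SE(b₁) = √(MSE/Sₓₓ) = √(2.05/1673.5) = 0.0349997.
t = -0.101 / 0.0349997 = -2.8857.
df = n − 2 = 77.
Two-sided p ≈ 0.0051, which is < 0.1, so reject H₀.
There is evidence that weekly hours worked is associated with job satisfaction score.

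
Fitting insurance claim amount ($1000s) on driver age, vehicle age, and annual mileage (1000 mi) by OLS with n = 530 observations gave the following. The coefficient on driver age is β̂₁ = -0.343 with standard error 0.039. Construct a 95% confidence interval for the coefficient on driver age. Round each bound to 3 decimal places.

(-0.420, -0.266)

df = n − k − 1 = 530 − 3 − 1 = 526.
t* = t_{0.025, 526} = 1.964484.
Margin = t* × SE = 1.964484 × 0.039 = 0.07661.
CI: -0.343 ± 0.07661 → (-0.420, -0.266).
With 95% confidence, each one-unit increase in driver age is associated with a change of between -0.420 and -0.266 $1000s in insurance claim amount, holding the other predictors fixed.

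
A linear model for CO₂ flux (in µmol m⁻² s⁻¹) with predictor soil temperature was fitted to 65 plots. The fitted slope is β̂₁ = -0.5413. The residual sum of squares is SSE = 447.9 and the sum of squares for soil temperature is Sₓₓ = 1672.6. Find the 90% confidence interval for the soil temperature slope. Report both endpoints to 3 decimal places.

MSE = SSE/(n − 2) = 447.9/63 = 7.10952.
SE(β̂₁) = √(MSE/Sₓₓ) = √(7.10952/1672.6) = 0.0651965.
df = n − 2 = 63.
t* = t_{0.05, 63} = 1.669402.
Margin = t* × SE = 1.669402 × 0.0651965 = 0.10884.
CI: -0.5413 ± 0.10884 → (-0.650, -0.432).
With 90% confidence, each one-unit increase in soil temperature is associated with a change of between -0.650 and -0.432 µmol m⁻² s⁻¹ in CO₂ flux.

(-0.650, -0.432)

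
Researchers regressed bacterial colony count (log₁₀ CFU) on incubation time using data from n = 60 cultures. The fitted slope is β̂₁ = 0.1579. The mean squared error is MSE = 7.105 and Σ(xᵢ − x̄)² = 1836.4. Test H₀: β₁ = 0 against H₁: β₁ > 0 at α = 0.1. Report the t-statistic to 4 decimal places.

t = 2.5385

SE(β̂₁) = √(MSE/Sₓₓ) = √(7.105/1836.4) = 0.0622011.
t = 0.1579 / 0.0622011 = 2.5385.
df = n − 2 = 58.
One-sided p ≈ 0.0069, which is < 0.1, so reject H₀.
There is evidence that the true slope on incubation time is positive.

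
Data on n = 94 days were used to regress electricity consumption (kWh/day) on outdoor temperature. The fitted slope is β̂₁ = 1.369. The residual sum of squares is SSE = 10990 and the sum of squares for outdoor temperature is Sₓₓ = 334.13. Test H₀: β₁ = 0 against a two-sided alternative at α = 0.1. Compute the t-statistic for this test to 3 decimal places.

t = 2.290

MSE = SSE/(n − 2) = 10990/92 = 119.457.
SE(β̂₁) = √(MSE/Sₓₓ) = √(119.457/334.13) = 0.597926.
t = 1.369 / 0.597926 = 2.290.
df = n − 2 = 92.
Two-sided p ≈ 0.0243, which is < 0.1, so reject H₀.
There is evidence that outdoor temperature is associated with electricity consumption.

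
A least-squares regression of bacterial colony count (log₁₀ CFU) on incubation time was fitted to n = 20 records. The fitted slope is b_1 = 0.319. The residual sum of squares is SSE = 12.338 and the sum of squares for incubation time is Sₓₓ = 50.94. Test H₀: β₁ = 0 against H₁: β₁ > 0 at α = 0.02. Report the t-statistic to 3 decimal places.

MSE = SSE/(n − 2) = 12.338/18 = 0.685444.
SE(b_1) = √(MSE/Sₓₓ) = √(0.685444/50.94) = 0.116.
t = 0.319 / 0.116 = 2.750.
df = n − 2 = 18.
One-sided p ≈ 0.0066, which is < 0.02, so reject H₀.
There is evidence that the true slope on incubation time is positive.

t = 2.750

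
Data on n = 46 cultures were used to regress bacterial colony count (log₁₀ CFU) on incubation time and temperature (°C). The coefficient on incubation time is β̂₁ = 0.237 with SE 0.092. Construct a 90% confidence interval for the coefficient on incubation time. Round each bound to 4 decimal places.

(0.0823, 0.3917)

df = n − k − 1 = 46 − 2 − 1 = 43.
t* = t_{0.05, 43} = 1.681071.
Margin = t* × SE = 1.681071 × 0.092 = 0.154659.
CI: 0.237 ± 0.154659 → (0.0823, 0.3917).
With 90% confidence, each one-unit increase in incubation time is associated with a change of between 0.0823 and 0.3917 log₁₀ CFU in bacterial colony count, holding the other predictors fixed.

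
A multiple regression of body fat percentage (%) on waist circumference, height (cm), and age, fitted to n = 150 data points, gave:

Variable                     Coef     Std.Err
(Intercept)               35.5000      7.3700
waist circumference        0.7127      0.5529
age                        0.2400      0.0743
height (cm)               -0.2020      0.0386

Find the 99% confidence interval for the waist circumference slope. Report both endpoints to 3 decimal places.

Read off: b = 0.7127, SE = 0.5529 for waist circumference.
df = n − k − 1 = 150 − 3 − 1 = 146.
t* = t_{0.005, 146} = 2.609923.
Margin = t* × SE = 2.609923 × 0.5529 = 1.44303.
CI: 0.7127 ± 1.44303 → (-0.730, 2.156).

(-0.730, 2.156)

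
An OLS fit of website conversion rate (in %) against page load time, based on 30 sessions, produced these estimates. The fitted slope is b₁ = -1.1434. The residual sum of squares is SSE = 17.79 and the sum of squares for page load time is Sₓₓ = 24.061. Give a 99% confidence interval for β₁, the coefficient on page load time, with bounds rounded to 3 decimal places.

MSE = SSE/(n − 2) = 17.79/28 = 0.635357.
SE(b₁) = √(MSE/Sₓₓ) = √(0.635357/24.061) = 0.1625.
df = n − 2 = 28.
t* = t_{0.005, 28} = 2.763262.
Margin = t* × SE = 2.763262 × 0.1625 = 0.44903.
CI: -1.1434 ± 0.44903 → (-1.592, -0.694).
With 99% confidence, each one-unit increase in page load time is associated with a change of between -1.592 and -0.694 % in website conversion rate.

(-1.592, -0.694)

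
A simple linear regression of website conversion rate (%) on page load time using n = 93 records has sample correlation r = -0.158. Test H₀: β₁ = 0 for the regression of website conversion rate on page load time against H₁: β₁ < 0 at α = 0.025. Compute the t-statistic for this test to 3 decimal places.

t = -1.526

t = r·√(n − 2)/√(1 − r²) = -0.158·√91/√0.975036 = -1.526.
df = n − 2 = 91.
One-sided p ≈ 0.0652, which is ≥ 0.025, so fail to reject H₀.
The data do not give significant evidence of a linear association between page load time and website conversion rate.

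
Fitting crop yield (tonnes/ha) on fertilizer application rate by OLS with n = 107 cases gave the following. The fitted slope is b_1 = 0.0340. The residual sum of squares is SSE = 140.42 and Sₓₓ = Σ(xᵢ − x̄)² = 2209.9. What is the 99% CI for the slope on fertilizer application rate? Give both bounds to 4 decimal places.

MSE = SSE/(n − 2) = 140.42/105 = 1.33733.
SE(b_1) = √(MSE/Sₓₓ) = √(1.33733/2209.9) = 0.0245999.
df = n − 2 = 105.
t* = t_{0.005, 105} = 2.623465.
Margin = t* × SE = 2.623465 × 0.0245999 = 0.064537.
CI: 0.0340 ± 0.064537 → (-0.0305, 0.0985).
With 99% confidence, each one-unit increase in fertilizer application rate is associated with a change of between -0.0305 and 0.0985 tonnes/ha in crop yield.

(-0.0305, 0.0985)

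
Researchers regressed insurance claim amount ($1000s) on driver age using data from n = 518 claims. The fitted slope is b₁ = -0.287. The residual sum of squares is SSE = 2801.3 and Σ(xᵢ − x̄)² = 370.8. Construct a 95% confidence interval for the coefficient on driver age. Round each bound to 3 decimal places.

(-0.525, -0.049)

MSE = SSE/(n − 2) = 2801.3/516 = 5.42888.
SE(b₁) = √(MSE/Sₓₓ) = √(5.42888/370.8) = 0.121.
df = n − 2 = 516.
t* = t_{0.025, 516} = 1.964572.
Margin = t* × SE = 1.964572 × 0.121 = 0.23771.
CI: -0.287 ± 0.23771 → (-0.525, -0.049).
With 95% confidence, each one-unit increase in driver age is associated with a change of between -0.525 and -0.049 $1000s in insurance claim amount.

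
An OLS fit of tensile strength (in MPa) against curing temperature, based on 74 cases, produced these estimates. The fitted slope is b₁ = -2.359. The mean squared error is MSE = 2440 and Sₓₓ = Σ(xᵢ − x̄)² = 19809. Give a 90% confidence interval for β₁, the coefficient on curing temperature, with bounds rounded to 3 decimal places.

(-2.944, -1.774)

SE(b₁) = √(MSE/Sₓₓ) = √(2440/19809) = 0.350965.
df = n − 2 = 72.
t* = t_{0.05, 72} = 1.666294.
Margin = t* × SE = 1.666294 × 0.350965 = 0.58481.
CI: -2.359 ± 0.58481 → (-2.944, -1.774).
With 90% confidence, each one-unit increase in curing temperature is associated with a change of between -2.944 and -1.774 MPa in tensile strength.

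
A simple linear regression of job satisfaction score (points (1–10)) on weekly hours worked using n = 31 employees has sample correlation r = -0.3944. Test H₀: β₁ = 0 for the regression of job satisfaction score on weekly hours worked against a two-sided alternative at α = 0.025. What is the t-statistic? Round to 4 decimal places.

t = r·√(n − 2)/√(1 − r²) = -0.3944·√29/√0.844449 = -2.3113.
df = n − 2 = 29.
Two-sided p ≈ 0.0281, which is ≥ 0.025, so fail to reject H₀.
The data do not give significant evidence of a linear association between weekly hours worked and job satisfaction score.

t = -2.3113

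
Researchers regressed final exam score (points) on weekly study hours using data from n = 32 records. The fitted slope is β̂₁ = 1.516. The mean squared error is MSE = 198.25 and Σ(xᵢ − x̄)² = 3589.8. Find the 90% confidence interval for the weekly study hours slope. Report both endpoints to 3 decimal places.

SE(β̂₁) = √(MSE/Sₓₓ) = √(198.25/3589.8) = 0.235002.
df = n − 2 = 30.
t* = t_{0.05, 30} = 1.697261.
Margin = t* × SE = 1.697261 × 0.235002 = 0.39886.
CI: 1.516 ± 0.39886 → (1.117, 1.915).
With 90% confidence, each one-unit increase in weekly study hours is associated with a change of between 1.117 and 1.915 points in final exam score.

(1.117, 1.915)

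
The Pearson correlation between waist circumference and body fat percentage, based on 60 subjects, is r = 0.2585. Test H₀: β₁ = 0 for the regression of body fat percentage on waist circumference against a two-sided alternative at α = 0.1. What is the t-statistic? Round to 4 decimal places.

t = 2.0379

t = r·√(n − 2)/√(1 − r²) = 0.2585·√58/√0.933178 = 2.0379.
df = n − 2 = 58.
Two-sided p ≈ 0.0461, which is < 0.1, so reject H₀.
There is evidence of a linear association between waist circumference and body fat percentage.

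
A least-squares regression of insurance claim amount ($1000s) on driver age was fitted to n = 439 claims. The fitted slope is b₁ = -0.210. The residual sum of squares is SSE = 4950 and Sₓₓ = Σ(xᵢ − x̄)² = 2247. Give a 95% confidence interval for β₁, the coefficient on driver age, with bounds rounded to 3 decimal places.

(-0.350, -0.070)

MSE = SSE/(n − 2) = 4950/437 = 11.3272.
SE(b₁) = √(MSE/Sₓₓ) = √(11.3272/2247) = 0.0710003.
df = n − 2 = 437.
t* = t_{0.025, 437} = 1.965407.
Margin = t* × SE = 1.965407 × 0.0710003 = 0.13954.
CI: -0.210 ± 0.13954 → (-0.350, -0.070).
With 95% confidence, each one-unit increase in driver age is associated with a change of between -0.350 and -0.070 $1000s in insurance claim amount.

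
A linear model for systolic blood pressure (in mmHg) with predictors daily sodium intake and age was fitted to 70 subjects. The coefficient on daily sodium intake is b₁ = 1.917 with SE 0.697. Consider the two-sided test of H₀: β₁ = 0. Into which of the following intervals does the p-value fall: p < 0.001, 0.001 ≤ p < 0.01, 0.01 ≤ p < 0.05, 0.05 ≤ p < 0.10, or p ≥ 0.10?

0.001 ≤ p < 0.01

t = 1.917 / 0.697 = 2.750.
df = n − k − 1 = 70 − 2 − 1 = 67.
Two-sided p = 2·P(T_{67} > |t|) ≈ 0.0076.
So 0.001 ≤ p < 0.01.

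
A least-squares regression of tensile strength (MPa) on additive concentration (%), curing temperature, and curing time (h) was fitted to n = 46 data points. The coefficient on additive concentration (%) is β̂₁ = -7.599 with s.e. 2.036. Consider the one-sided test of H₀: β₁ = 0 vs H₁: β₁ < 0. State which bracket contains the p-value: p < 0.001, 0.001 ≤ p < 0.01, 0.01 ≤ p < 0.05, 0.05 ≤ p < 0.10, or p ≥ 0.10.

t = -7.599 / 2.036 = -3.732.
df = n − k − 1 = 46 − 3 − 1 = 42.
One-sided p = P(T_{42} < t) ≈ 0.0003.
So p < 0.001.

p < 0.001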